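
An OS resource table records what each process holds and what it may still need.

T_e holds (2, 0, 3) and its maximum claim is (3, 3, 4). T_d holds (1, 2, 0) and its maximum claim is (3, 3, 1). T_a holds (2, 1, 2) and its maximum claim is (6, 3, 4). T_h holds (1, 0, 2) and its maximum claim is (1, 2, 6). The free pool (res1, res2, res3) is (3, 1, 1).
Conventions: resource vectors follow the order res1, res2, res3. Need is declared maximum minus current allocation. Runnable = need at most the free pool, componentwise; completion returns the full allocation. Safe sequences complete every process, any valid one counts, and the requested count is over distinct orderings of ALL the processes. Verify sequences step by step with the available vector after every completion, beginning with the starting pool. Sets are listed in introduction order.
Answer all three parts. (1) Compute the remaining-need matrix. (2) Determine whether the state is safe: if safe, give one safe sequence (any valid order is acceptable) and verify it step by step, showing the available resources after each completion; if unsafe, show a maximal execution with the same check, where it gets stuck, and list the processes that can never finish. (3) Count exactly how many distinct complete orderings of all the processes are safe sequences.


(1) Outstanding need per process (order res1, res2, res3):
  T_e: (1, 3, 1)
  T_d: (2, 1, 1)
  T_a: (4, 2, 2)
  T_h: (0, 2, 4)
(2) SAFE. One safe sequence: T_d, T_e, T_h, T_a.
Key observation: reading the order forward, T_d is the first process whose need (2, 1, 1) meets the free pool (3, 1, 1) exactly on a resource it requests.
Walking it through:
  pool = (3, 1, 1)
  T_d needs (2, 1, 1) <= (3, 1, 1) -> finishes; pool += (1, 2, 0) = (4, 3, 1)
  T_e needs (1, 3, 1) <= (4, 3, 1) -> finishes; pool += (2, 0, 3) = (6, 3, 4)
  T_h needs (0, 2, 4) <= (6, 3, 4) -> finishes; pool += (1, 0, 2) = (7, 3, 6)
  T_a needs (4, 2, 2) <= (7, 3, 6) -> finishes; pool += (2, 1, 2) = (9, 4, 8)
(3) Exactly 2 of the possible complete orderings are safe sequences.


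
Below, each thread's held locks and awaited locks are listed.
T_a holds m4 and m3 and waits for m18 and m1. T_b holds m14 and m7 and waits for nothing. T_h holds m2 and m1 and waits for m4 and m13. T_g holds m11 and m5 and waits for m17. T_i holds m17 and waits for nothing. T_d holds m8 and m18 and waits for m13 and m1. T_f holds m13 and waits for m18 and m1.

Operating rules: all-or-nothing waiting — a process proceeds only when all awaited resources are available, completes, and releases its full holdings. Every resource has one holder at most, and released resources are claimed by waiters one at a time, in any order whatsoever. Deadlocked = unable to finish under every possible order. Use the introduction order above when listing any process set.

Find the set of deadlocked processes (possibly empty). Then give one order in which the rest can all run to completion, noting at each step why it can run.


The deadlocked set is T_a, T_h, T_d and T_f.
Key observation: the waits loop around T_a -> T_h -> T_a with no way out; T_d and T_f are caught in further circular waits.
One completion order for the rest: T_i, T_g, T_b.
Step-by-step check:
  run T_i (it waits on nothing); releases m17
  run T_g (all its waits — m17 — are resolved); releases m11 and m5
  run T_b (it waits on nothing); releases m14 and m7


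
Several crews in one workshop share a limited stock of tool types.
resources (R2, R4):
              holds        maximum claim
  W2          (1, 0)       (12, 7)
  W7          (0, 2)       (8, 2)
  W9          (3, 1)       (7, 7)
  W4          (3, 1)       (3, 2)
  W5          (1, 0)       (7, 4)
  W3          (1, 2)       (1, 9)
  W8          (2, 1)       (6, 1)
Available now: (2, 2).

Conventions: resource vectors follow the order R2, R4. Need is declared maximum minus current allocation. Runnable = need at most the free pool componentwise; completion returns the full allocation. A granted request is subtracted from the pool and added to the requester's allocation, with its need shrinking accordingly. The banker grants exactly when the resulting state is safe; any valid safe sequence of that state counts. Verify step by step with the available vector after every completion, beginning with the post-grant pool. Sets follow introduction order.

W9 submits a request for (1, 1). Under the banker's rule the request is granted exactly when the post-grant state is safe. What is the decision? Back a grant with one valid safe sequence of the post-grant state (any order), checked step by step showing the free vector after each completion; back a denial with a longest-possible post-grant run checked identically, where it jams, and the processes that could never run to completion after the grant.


DENY: after the grant no complete ordering would exist.
Key observation: after W4, W8 the pool peaks at (6, 3), and each blocked process is short somewhere: W2 on R2, R4; W7 on R2; W9 on R4; W5 on R4; W3 on R4.
On the post-grant state, W4, W8 is a maximal run — nothing extends it. Check, step by step:
  pool = (1, 1)
  run W4 (needs (0, 1), free (1, 1)); after release of (3, 1) the pool is (4, 2)
  run W8 (needs (4, 0), free (4, 2)); after release of (2, 1) the pool is (6, 3)
  W2 still needs (11, 7) but only (6, 3) is free — short on R2 and R4
  W7 still needs (8, 0) but only (6, 3) is free — short on R2
  W9 still needs (3, 5) but only (6, 3) is free — short on R4
  W5 still needs (6, 4) but only (6, 3) is free — short on R4
  W3 still needs (0, 7) but only (6, 3) is free — short on R4
Post-grant, the permanently blocked set is W2, W7, W9, W5 and W3.


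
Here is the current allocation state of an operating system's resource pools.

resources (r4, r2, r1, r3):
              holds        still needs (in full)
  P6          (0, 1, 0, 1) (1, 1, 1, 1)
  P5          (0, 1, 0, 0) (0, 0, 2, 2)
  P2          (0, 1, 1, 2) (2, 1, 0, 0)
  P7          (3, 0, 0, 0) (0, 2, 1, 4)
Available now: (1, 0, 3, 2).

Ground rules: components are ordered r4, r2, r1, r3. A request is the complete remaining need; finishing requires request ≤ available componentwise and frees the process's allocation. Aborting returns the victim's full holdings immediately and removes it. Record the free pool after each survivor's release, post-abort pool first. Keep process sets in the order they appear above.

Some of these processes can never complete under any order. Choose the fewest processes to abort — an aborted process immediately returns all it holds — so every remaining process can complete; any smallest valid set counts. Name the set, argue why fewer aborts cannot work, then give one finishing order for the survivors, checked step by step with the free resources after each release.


Minimum abort set: P7.
Key observation: the returned (3, 0, 0, 0) from P7 is what brings P2 — unrunnable before, under any order — into play at step 2.
Why nothing smaller works: aborting no one leaves the state deadlocked as given.
Survivors finish in the order: P5, P2, P6. Verifying each step (pool after the aborts first):
  pool = (4, 0, 3, 2)
  P5: need (0, 0, 2, 2) fits (4, 0, 3, 2); releases (0, 1, 0, 0), pool now (4, 1, 3, 2)
  P2: need (2, 1, 0, 0) fits (4, 1, 3, 2); releases (0, 1, 1, 2), pool now (4, 2, 4, 4)
  P6: need (1, 1, 1, 1) fits (4, 2, 4, 4); releases (0, 1, 0, 1), pool now (4, 3, 4, 5)


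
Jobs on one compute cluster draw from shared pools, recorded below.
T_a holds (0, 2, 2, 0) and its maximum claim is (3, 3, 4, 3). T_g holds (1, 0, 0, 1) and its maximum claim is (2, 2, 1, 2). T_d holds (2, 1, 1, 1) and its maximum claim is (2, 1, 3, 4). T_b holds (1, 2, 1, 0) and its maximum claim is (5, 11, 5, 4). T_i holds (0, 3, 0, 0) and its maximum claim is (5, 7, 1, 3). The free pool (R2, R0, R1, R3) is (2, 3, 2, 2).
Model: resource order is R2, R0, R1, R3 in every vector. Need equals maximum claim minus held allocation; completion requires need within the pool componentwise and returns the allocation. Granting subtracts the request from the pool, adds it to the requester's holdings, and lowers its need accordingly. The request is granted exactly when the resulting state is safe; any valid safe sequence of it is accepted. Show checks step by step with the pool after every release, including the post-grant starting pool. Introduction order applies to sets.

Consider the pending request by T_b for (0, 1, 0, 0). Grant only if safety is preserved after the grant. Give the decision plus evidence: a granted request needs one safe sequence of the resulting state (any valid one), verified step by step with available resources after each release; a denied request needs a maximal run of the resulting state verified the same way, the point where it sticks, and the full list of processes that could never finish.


GRANT: granting preserves safety; a valid post-grant sequence is T_g, T_d, T_a, T_i, T_b.
Key observation: post-grant, (2, 2, 2, 2) remains, and an order beginning with T_g completes everyone.
Check on the post-grant state, step by step:
  pool = (2, 2, 2, 2)
  run T_g (needs (1, 2, 1, 1), free (2, 2, 2, 2)); after release of (1, 0, 0, 1) the pool is (3, 2, 2, 3)
  run T_d (needs (0, 0, 2, 3), free (3, 2, 2, 3)); after release of (2, 1, 1, 1) the pool is (5, 3, 3, 4)
  run T_a (needs (3, 1, 2, 3), free (5, 3, 3, 4)); after release of (0, 2, 2, 0) the pool is (5, 5, 5, 4)
  run T_i (needs (5, 4, 1, 3), free (5, 5, 5, 4)); after release of (0, 3, 0, 0) the pool is (5, 8, 5, 4)
  run T_b (needs (4, 8, 4, 4), free (5, 8, 5, 4)); after release of (1, 3, 1, 0) the pool is (6, 11, 6, 4)


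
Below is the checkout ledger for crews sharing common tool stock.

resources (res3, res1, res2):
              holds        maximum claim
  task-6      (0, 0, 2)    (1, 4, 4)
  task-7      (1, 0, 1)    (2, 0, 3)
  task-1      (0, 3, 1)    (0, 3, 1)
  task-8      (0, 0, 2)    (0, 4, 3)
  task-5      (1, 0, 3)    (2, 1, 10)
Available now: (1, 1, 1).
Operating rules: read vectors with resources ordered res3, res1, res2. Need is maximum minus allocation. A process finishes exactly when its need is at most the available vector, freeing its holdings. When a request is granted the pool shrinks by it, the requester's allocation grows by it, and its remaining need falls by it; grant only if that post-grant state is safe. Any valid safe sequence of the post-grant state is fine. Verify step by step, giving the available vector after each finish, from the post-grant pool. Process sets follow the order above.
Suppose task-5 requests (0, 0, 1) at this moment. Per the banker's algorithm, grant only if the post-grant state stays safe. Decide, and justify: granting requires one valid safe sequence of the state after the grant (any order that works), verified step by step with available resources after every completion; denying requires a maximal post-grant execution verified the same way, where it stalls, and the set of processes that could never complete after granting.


GRANT: granting preserves safety; a valid post-grant sequence is task-1, task-8, task-7, task-6, task-5.
Key observation: the transfer keeps a workable pool ((1, 1, 0)); task-1 starts the safe sequence.
Check on the post-grant state, step by step:
  pool = (1, 1, 0)
  task-1 needs (0, 0, 0) <= (1, 1, 0) -> finishes; pool += (0, 3, 1) = (1, 4, 1)
  task-8 needs (0, 4, 1) <= (1, 4, 1) -> finishes; pool += (0, 0, 2) = (1, 4, 3)
  task-7 needs (1, 0, 2) <= (1, 4, 3) -> finishes; pool += (1, 0, 1) = (2, 4, 4)
  task-6 needs (1, 4, 2) <= (2, 4, 4) -> finishes; pool += (0, 0, 2) = (2, 4, 6)
  task-5 needs (1, 1, 6) <= (2, 4, 6) -> finishes; pool += (1, 0, 4) = (3, 4, 10)


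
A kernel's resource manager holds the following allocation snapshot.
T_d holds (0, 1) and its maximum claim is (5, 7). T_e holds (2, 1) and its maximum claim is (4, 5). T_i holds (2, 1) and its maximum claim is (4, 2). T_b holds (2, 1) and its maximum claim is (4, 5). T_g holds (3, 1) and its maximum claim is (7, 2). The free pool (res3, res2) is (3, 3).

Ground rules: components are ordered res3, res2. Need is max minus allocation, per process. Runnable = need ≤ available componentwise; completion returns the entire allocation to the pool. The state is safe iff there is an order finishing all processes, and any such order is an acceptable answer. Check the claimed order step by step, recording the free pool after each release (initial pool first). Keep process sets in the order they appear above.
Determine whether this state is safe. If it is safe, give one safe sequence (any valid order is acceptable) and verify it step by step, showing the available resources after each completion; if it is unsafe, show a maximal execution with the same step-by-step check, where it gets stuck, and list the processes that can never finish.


The state is SAFE; one workable sequence: T_i, T_e, T_g, T_d, T_b.
Key observation: the order's first zero-slack moment is T_e ((2, 4) needed, (5, 4) free — a requested resource with nothing to spare).
Verifying each step:
  pool = (3, 3)
  T_i needs (2, 1) <= (3, 3) -> finishes; pool += (2, 1) = (5, 4)
  T_e needs (2, 4) <= (5, 4) -> finishes; pool += (2, 1) = (7, 5)
  T_g needs (4, 1) <= (7, 5) -> finishes; pool += (3, 1) = (10, 6)
  T_d needs (5, 6) <= (10, 6) -> finishes; pool += (0, 1) = (10, 7)
  T_b needs (2, 4) <= (10, 7) -> finishes; pool += (2, 1) = (12, 8)


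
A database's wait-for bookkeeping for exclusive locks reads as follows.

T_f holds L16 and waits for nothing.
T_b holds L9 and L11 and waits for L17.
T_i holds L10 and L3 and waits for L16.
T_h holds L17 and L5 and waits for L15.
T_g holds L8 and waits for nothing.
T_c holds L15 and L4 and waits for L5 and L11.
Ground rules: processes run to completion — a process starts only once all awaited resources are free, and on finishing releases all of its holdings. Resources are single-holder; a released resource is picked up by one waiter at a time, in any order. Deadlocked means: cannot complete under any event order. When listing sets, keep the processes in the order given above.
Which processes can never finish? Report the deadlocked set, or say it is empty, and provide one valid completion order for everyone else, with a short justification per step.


Deadlocked: T_b, T_h and T_c.
Key observation: the wait chain closes on itself along T_b -> T_h -> T_c -> T_b; no other process is dragged down with it.
One completion order for the rest: T_f, T_g, T_i.
Check, step by step:
  run T_f (it waits on nothing); releases L16
  run T_g (it waits on nothing); releases L8
  run T_i (all its waits — L16 — are resolved); releases L10 and L3


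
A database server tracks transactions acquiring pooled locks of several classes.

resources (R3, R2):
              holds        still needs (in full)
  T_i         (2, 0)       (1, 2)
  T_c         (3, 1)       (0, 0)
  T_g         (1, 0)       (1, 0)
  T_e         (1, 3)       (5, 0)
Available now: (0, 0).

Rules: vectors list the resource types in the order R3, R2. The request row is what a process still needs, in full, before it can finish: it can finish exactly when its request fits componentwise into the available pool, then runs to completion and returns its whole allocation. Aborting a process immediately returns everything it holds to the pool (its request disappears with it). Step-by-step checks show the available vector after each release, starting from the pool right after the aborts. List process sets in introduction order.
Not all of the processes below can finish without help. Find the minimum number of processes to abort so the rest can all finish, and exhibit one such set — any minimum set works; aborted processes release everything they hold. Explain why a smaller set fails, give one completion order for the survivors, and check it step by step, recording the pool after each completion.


Abort T_e.
Key observation: the deadlocked T_i becomes finishable only because T_e released (1, 3); it completes at step 3 below.
Minimality: the empty abort set fails — the state is deadlocked as it stands.
The survivors complete as T_c, T_g, T_i. Walking it through (starting from the post-abort pool):
  pool = (1, 3)
  T_c needs (0, 0) <= (1, 3) -> finishes; pool += (3, 1) = (4, 4)
  T_g needs (1, 0) <= (4, 4) -> finishes; pool += (1, 0) = (5, 4)
  T_i needs (1, 2) <= (5, 4) -> finishes; pool += (2, 0) = (7, 4)


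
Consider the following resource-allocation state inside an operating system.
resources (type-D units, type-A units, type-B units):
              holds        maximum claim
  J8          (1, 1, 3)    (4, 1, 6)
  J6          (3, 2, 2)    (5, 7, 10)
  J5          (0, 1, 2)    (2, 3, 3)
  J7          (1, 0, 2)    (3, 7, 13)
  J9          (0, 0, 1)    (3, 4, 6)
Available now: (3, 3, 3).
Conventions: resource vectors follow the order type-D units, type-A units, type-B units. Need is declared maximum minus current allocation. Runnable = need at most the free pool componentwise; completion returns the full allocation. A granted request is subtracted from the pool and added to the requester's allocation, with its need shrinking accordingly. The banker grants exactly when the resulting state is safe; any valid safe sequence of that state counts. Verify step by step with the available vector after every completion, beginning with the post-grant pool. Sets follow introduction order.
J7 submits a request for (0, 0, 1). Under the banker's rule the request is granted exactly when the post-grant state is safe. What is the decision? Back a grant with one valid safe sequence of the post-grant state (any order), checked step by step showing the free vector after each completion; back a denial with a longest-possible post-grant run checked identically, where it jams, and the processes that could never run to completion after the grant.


GRANT. The post-grant state is safe; one safe sequence: J5, J8, J9, J6, J7.
Key observation: post-grant, (3, 3, 2) remains, and an order beginning with J5 completes everyone.
Verifying the post-grant state step by step:
  pool = (3, 3, 2)
  J5: need (2, 2, 1) fits (3, 3, 2); releases (0, 1, 2), pool now (3, 4, 4)
  J8: need (3, 0, 3) fits (3, 4, 4); releases (1, 1, 3), pool now (4, 5, 7)
  J9: need (3, 4, 5) fits (4, 5, 7); releases (0, 0, 1), pool now (4, 5, 8)
  J6: need (2, 5, 8) fits (4, 5, 8); releases (3, 2, 2), pool now (7, 7, 10)
  J7: need (2, 7, 10) fits (7, 7, 10); releases (1, 0, 3), pool now (8, 7, 13)


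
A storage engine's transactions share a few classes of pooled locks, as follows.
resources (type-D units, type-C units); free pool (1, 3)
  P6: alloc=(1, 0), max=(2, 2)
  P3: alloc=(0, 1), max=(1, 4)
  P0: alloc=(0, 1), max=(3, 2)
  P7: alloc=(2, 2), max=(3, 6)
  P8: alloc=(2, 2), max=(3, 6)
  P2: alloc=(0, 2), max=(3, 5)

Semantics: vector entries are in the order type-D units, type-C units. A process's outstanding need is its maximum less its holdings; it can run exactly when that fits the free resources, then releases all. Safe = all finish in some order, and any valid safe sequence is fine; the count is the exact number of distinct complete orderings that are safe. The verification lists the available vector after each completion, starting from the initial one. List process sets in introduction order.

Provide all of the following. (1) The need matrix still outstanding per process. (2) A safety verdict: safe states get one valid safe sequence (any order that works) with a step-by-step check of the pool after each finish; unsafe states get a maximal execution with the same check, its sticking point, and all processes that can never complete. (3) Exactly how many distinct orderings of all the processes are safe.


(1) Outstanding need per process (order type-D units, type-C units):
  P6: (1, 2)
  P3: (1, 3)
  P0: (3, 1)
  P7: (1, 4)
  P8: (1, 4)
  P2: (3, 3)
(2) SAFE, for example via the order P3, P6, P8, P0, P7, P2.
Key observation: the first exact fit in this order is P3 — it needs (1, 3) with (1, 3) free, meeting a requested resource to the last unit.
Check, step by step:
  pool = (1, 3)
  P3: need (1, 3) fits (1, 3); releases (0, 1), pool now (1, 4)
  P6: need (1, 2) fits (1, 4); releases (1, 0), pool now (2, 4)
  P8: need (1, 4) fits (2, 4); releases (2, 2), pool now (4, 6)
  P0: need (3, 1) fits (4, 6); releases (0, 1), pool now (4, 7)
  P7: need (1, 4) fits (4, 7); releases (2, 2), pool now (6, 9)
  P2: need (3, 3) fits (6, 9); releases (0, 2), pool now (6, 11)
(3) The exact count: 72 of the possible complete orderings are safe sequences.


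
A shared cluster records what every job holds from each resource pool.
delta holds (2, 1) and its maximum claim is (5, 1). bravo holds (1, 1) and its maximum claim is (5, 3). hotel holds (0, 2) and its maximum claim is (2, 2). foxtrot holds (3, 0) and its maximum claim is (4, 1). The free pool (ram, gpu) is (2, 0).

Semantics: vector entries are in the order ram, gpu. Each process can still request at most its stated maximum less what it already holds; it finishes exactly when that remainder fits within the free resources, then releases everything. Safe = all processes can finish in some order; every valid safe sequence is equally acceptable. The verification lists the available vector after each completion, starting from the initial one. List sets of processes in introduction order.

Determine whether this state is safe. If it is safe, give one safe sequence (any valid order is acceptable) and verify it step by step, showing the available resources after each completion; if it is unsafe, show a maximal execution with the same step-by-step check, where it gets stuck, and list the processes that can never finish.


SAFE — a valid safe sequence is hotel, foxtrot, bravo, delta.
Key observation: the first exact fit in this order is hotel — it needs (2, 0) with (2, 0) free, meeting a requested resource to the last unit.
Check, step by step:
  pool = (2, 0)
  hotel needs (2, 0) <= (2, 0) -> finishes; pool += (0, 2) = (2, 2)
  foxtrot needs (1, 1) <= (2, 2) -> finishes; pool += (3, 0) = (5, 2)
  bravo needs (4, 2) <= (5, 2) -> finishes; pool += (1, 1) = (6, 3)
  delta needs (3, 0) <= (6, 3) -> finishes; pool += (2, 1) = (8, 4)


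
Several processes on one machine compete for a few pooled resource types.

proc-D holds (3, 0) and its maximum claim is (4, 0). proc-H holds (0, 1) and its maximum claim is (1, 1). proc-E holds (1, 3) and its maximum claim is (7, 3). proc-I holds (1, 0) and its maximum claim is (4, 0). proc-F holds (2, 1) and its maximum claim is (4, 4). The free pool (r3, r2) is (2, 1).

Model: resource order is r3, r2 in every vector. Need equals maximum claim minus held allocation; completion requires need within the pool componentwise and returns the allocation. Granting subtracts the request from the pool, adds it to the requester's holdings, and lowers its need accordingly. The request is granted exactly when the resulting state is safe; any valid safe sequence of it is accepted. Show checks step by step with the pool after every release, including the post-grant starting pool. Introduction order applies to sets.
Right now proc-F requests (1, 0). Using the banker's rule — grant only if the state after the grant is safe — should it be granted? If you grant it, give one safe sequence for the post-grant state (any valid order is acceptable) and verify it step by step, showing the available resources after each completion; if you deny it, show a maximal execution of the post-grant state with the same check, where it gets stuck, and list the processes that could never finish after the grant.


DENY: after the grant no complete ordering would exist.
Key observation: after proc-D, proc-H, proc-I the pool peaks at (5, 2), and each blocked process is short somewhere: proc-E on r3; proc-F on r2.
After a pretend grant, a maximal execution: proc-D, proc-H, proc-I — then nothing else fits. Step-by-step check:
  pool = (1, 1)
  proc-D needs (1, 0) <= (1, 1) -> finishes; pool += (3, 0) = (4, 1)
  proc-H needs (1, 0) <= (4, 1) -> finishes; pool += (0, 1) = (4, 2)
  proc-I needs (3, 0) <= (4, 2) -> finishes; pool += (1, 0) = (5, 2)
  blocked: proc-E wants (6, 0), pool (5, 2) — not enough r3
  blocked: proc-F wants (1, 3), pool (5, 2) — not enough r2
Had the request been granted, proc-E and proc-F could never finish.


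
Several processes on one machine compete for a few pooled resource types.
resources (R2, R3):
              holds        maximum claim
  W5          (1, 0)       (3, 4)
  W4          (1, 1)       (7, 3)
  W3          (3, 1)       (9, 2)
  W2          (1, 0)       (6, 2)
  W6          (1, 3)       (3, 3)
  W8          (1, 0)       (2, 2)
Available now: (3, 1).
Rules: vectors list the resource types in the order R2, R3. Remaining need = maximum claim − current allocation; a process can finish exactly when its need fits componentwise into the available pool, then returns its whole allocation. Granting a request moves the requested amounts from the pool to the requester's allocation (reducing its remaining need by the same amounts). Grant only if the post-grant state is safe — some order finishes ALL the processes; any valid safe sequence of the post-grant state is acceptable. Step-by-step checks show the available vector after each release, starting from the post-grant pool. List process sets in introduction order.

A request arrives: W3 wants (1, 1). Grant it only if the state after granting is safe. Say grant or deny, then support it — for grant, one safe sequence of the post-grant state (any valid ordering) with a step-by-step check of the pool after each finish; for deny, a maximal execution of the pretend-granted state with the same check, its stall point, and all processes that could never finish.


DENY: after the grant no complete ordering would exist.
Key observation: after W6, W8 the pool peaks at (4, 3), and each blocked process is short somewhere: W5 on R3; W4 on R2; W3 on R2; W2 on R2.
Pretend the grant happened; the run W6, W8 goes as far as possible. Verifying each step:
  pool = (2, 0)
  W6 needs (2, 0) <= (2, 0) -> finishes; pool += (1, 3) = (3, 3)
  W8 needs (1, 2) <= (3, 3) -> finishes; pool += (1, 0) = (4, 3)
  blocked: W5 wants (2, 4), pool (4, 3) — not enough R3
  blocked: W4 wants (6, 2), pool (4, 3) — not enough R2
  blocked: W3 wants (5, 0), pool (4, 3) — not enough R2
  blocked: W2 wants (5, 2), pool (4, 3) — not enough R2
Had the request been granted, W5, W4, W3 and W2 could never finish.


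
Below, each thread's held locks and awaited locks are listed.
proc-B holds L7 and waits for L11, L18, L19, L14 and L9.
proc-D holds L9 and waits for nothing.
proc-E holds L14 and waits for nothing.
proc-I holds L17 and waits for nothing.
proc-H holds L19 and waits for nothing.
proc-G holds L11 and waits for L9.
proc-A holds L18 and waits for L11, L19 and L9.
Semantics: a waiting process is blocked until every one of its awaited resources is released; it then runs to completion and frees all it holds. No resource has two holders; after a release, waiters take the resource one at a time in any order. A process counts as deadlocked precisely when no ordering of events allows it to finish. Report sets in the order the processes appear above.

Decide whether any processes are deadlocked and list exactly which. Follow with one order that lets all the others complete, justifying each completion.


Nothing here is deadlocked.
Key observation: the wait relation is loop-free; peeling off processes with no waits unwinds the whole state.
The rest can finish in the order proc-D, proc-I, proc-E, proc-H, proc-G, proc-A, proc-B.
Check, step by step:
  proc-D waits on nothing -> runs at once and releases L9
  proc-I waits on nothing -> runs at once and releases L17
  proc-E waits on nothing -> runs at once and releases L14
  proc-H waits on nothing -> runs at once and releases L19
  proc-G waits on L9 — all released -> runs and releases L11
  proc-A waits on L11, L19 and L9 — all released -> runs and releases L18
  proc-B waits on L11, L18, L19, L14 and L9 — all released -> runs and releases L7


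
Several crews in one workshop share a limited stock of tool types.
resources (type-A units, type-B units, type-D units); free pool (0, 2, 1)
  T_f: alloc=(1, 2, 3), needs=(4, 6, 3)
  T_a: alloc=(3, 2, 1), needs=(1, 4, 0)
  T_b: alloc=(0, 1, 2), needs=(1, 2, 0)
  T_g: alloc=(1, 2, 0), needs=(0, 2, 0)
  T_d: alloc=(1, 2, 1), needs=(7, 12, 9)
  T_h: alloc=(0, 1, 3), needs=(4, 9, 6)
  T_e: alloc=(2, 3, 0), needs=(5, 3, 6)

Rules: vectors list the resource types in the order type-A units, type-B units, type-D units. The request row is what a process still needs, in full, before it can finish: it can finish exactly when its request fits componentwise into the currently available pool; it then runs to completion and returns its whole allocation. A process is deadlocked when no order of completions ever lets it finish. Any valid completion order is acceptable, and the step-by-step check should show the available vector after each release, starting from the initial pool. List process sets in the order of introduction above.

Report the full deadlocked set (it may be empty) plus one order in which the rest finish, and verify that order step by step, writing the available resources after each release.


No process is deadlocked.
Key observation: T_g can run right away; the returned allocation unlocks the remaining processes in turn.
The rest can finish in the order T_g, T_a, T_b, T_f, T_e, T_h, T_d. Check, step by step:
  pool = (0, 2, 1)
  T_g needs (0, 2, 0) <= (0, 2, 1) -> finishes; pool += (1, 2, 0) = (1, 4, 1)
  T_a needs (1, 4, 0) <= (1, 4, 1) -> finishes; pool += (3, 2, 1) = (4, 6, 2)
  T_b needs (1, 2, 0) <= (4, 6, 2) -> finishes; pool += (0, 1, 2) = (4, 7, 4)
  T_f needs (4, 6, 3) <= (4, 7, 4) -> finishes; pool += (1, 2, 3) = (5, 9, 7)
  T_e needs (5, 3, 6) <= (5, 9, 7) -> finishes; pool += (2, 3, 0) = (7, 12, 7)
  T_h needs (4, 9, 6) <= (7, 12, 7) -> finishes; pool += (0, 1, 3) = (7, 13, 10)
  T_d needs (7, 12, 9) <= (7, 13, 10) -> finishes; pool += (1, 2, 1) = (8, 15, 11)


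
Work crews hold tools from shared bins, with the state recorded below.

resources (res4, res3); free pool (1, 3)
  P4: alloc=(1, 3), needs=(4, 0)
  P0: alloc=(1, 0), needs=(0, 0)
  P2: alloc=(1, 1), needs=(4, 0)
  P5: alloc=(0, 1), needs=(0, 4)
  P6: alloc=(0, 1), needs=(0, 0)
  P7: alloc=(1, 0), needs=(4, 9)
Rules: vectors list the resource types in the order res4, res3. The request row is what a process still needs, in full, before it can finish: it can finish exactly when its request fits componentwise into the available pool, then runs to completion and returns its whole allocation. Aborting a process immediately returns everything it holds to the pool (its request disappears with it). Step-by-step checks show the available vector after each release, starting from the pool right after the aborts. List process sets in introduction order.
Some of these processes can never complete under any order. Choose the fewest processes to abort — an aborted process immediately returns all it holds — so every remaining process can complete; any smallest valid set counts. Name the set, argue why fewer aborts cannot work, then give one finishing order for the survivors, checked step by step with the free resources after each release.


Abort P4 and P7.
Key observation: aborting P4 and P7 returns (2, 3), and P2 — hopeless before — runs at step 2 with the returned capacity in the pool.
Why nothing smaller works — every single abort fails: P4 alone leaves P2 blocked (short on res4); P0 alone leaves P4 blocked (short on res4); P2 alone leaves P4 blocked (short on res4); P5 alone leaves P4 blocked (short on res4); P6 alone leaves P4 blocked (short on res4); P7 alone leaves P4 blocked (short on res4).
Survivors finish in the order: P0, P2, P6, P5. Walking it through (pool after the aborts first):
  pool = (3, 6)
  run P0 (needs (0, 0), free (3, 6)); after release of (1, 0) the pool is (4, 6)
  run P2 (needs (4, 0), free (4, 6)); after release of (1, 1) the pool is (5, 7)
  run P6 (needs (0, 0), free (5, 7)); after release of (0, 1) the pool is (5, 8)
  run P5 (needs (0, 4), free (5, 8)); after release of (0, 1) the pool is (5, 9)


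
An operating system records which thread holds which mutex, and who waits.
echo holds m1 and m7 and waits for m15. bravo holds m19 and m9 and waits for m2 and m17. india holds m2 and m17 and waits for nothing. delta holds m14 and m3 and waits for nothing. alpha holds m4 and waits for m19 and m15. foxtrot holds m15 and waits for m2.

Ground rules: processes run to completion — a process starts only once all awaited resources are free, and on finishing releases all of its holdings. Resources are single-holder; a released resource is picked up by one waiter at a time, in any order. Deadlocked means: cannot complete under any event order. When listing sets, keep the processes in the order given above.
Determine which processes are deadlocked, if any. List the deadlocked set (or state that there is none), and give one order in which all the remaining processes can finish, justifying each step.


The deadlocked set is empty.
Key observation: no waiting chain loops back on itself — every chain ends at a process that waits on nothing, so everyone eventually runs.
A valid finishing order for the others: india, delta, foxtrot, bravo, echo, alpha.
Step-by-step check:
  india waits on nothing -> runs at once and releases m2 and m17
  delta waits on nothing -> runs at once and releases m14 and m3
  foxtrot: everything it awaited (m2) is free; runs, freeing m15
  bravo: everything it awaited (m2 and m17) is free; runs, freeing m19 and m9
  echo: everything it awaited (m15) is free; runs, freeing m1 and m7
  alpha: everything it awaited (m19 and m15) is free; runs, freeing m4


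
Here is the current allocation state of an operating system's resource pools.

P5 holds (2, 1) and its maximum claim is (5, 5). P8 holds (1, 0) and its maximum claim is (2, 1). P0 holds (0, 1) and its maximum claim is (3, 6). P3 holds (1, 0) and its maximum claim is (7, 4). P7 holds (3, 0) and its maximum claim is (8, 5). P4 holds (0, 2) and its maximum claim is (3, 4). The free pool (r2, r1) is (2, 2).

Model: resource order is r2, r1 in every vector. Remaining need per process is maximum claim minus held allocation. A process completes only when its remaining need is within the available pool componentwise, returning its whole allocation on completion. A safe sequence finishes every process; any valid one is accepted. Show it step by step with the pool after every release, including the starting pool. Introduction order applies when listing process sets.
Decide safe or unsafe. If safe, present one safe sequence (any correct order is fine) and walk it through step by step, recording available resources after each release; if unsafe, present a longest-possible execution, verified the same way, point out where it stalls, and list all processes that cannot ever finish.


The state is SAFE; one workable sequence: P8, P4, P5, P7, P3, P0.
Key observation: the first exact fit in this order is P4 — it needs (3, 2) with (3, 2) free, meeting a requested resource to the last unit.
Verifying each step:
  pool = (2, 2)
  run P8 (needs (1, 1), free (2, 2)); after release of (1, 0) the pool is (3, 2)
  run P4 (needs (3, 2), free (3, 2)); after release of (0, 2) the pool is (3, 4)
  run P5 (needs (3, 4), free (3, 4)); after release of (2, 1) the pool is (5, 5)
  run P7 (needs (5, 5), free (5, 5)); after release of (3, 0) the pool is (8, 5)
  run P3 (needs (6, 4), free (8, 5)); after release of (1, 0) the pool is (9, 5)
  run P0 (needs (3, 5), free (9, 5)); after release of (0, 1) the pool is (9, 6)


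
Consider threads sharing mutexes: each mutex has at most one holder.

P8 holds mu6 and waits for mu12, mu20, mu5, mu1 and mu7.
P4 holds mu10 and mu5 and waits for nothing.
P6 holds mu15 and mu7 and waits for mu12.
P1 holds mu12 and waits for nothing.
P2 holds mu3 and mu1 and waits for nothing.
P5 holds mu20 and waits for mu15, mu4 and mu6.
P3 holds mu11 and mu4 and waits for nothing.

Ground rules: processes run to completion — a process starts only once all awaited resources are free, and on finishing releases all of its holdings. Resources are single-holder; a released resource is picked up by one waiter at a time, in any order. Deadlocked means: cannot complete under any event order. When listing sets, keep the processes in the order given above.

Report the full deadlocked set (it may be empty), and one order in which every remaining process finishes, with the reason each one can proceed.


Deadlocked set: P8 and P5.
Key observation: nobody on the ring P8 -> P5 -> P8 can start until another member finishes, which never happens; no other process is dragged down with it.
A valid finishing order for the others: P1, P6, P4, P3, P2.
Walking it through:
  P1 waits on nothing -> runs at once and releases mu12
  run P6 (all its waits — mu12 — are resolved); releases mu15 and mu7
  P4 waits on nothing -> runs at once and releases mu10 and mu5
  P3 waits on nothing -> runs at once and releases mu11 and mu4
  P2 waits on nothing -> runs at once and releases mu3 and mu1


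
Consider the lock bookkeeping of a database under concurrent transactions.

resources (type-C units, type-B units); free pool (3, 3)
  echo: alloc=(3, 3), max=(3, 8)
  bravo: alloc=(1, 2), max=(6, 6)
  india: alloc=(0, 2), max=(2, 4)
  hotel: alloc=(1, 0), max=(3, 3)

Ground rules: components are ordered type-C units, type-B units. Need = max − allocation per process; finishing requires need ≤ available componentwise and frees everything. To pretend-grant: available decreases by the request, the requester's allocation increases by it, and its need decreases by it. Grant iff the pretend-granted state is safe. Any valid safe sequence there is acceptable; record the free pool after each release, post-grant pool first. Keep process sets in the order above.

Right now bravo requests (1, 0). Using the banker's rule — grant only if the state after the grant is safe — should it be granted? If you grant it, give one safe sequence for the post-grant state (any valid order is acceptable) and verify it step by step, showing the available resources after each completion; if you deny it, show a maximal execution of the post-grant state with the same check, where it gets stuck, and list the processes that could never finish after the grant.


GRANT — the state after the grant stays safe, e.g. via india, echo, hotel, bravo.
Key observation: even at the reduced pool (2, 3), india fits immediately, so safety survives the grant.
Check on the post-grant state, step by step:
  pool = (2, 3)
  india: need (2, 2) fits (2, 3); releases (0, 2), pool now (2, 5)
  echo: need (0, 5) fits (2, 5); releases (3, 3), pool now (5, 8)
  hotel: need (2, 3) fits (5, 8); releases (1, 0), pool now (6, 8)
  bravo: need (4, 4) fits (6, 8); releases (2, 2), pool now (8, 10)


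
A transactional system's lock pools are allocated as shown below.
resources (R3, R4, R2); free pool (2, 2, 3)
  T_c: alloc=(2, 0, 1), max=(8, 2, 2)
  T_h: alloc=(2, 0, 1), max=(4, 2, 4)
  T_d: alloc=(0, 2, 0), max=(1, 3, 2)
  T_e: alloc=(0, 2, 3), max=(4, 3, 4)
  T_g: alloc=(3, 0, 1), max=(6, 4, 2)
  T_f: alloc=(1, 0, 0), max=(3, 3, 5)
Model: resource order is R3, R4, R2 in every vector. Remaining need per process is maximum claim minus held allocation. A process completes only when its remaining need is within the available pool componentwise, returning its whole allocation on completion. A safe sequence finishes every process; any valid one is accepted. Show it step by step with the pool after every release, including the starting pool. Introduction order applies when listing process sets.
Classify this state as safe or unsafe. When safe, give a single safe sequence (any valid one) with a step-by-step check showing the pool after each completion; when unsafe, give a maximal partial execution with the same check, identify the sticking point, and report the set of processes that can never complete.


The state is SAFE; one workable sequence: T_h, T_e, T_g, T_f, T_c, T_d.
Key observation: at T_h the run first touches a limit — (2, 2, 3) against (2, 2, 3), exact on a resource it actually requests.
Check, step by step:
  pool = (2, 2, 3)
  run T_h (needs (2, 2, 3), free (2, 2, 3)); after release of (2, 0, 1) the pool is (4, 2, 4)
  run T_e (needs (4, 1, 1), free (4, 2, 4)); after release of (0, 2, 3) the pool is (4, 4, 7)
  run T_g (needs (3, 4, 1), free (4, 4, 7)); after release of (3, 0, 1) the pool is (7, 4, 8)
  run T_f (needs (2, 3, 5), free (7, 4, 8)); after release of (1, 0, 0) the pool is (8, 4, 8)
  run T_c (needs (6, 2, 1), free (8, 4, 8)); after release of (2, 0, 1) the pool is (10, 4, 9)
  run T_d (needs (1, 1, 2), free (10, 4, 9)); after release of (0, 2, 0) the pool is (10, 6, 9)
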